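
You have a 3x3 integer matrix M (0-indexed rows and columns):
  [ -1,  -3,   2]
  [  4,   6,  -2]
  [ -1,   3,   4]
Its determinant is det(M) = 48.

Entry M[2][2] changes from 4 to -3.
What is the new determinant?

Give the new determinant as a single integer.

Answer: 6

Derivation:
det is linear in row 2: changing M[2][2] by delta changes det by delta * cofactor(2,2).
Cofactor C_22 = (-1)^(2+2) * minor(2,2) = 6
Entry delta = -3 - 4 = -7
Det delta = -7 * 6 = -42
New det = 48 + -42 = 6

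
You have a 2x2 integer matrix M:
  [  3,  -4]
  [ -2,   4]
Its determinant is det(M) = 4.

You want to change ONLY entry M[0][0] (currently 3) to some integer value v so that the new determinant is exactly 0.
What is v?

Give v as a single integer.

Answer: 2

Derivation:
det is linear in entry M[0][0]: det = old_det + (v - 3) * C_00
Cofactor C_00 = 4
Want det = 0: 4 + (v - 3) * 4 = 0
  (v - 3) = -4 / 4 = -1
  v = 3 + (-1) = 2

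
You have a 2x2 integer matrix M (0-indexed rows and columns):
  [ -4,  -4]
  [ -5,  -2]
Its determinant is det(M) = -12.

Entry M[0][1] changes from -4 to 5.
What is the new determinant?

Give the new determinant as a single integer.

Answer: 33

Derivation:
det is linear in row 0: changing M[0][1] by delta changes det by delta * cofactor(0,1).
Cofactor C_01 = (-1)^(0+1) * minor(0,1) = 5
Entry delta = 5 - -4 = 9
Det delta = 9 * 5 = 45
New det = -12 + 45 = 33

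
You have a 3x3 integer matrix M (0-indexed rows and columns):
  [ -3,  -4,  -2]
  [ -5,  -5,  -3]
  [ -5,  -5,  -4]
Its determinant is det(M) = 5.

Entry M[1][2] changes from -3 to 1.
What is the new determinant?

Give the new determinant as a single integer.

Answer: 25

Derivation:
det is linear in row 1: changing M[1][2] by delta changes det by delta * cofactor(1,2).
Cofactor C_12 = (-1)^(1+2) * minor(1,2) = 5
Entry delta = 1 - -3 = 4
Det delta = 4 * 5 = 20
New det = 5 + 20 = 25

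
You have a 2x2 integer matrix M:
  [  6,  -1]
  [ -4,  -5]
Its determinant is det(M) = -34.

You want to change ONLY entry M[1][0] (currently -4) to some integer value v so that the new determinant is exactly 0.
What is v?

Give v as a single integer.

Answer: 30

Derivation:
det is linear in entry M[1][0]: det = old_det + (v - -4) * C_10
Cofactor C_10 = 1
Want det = 0: -34 + (v - -4) * 1 = 0
  (v - -4) = 34 / 1 = 34
  v = -4 + (34) = 30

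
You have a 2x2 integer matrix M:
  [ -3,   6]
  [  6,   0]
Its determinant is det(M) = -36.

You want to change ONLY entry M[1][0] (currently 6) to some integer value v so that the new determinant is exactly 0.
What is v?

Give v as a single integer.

Answer: 0

Derivation:
det is linear in entry M[1][0]: det = old_det + (v - 6) * C_10
Cofactor C_10 = -6
Want det = 0: -36 + (v - 6) * -6 = 0
  (v - 6) = 36 / -6 = -6
  v = 6 + (-6) = 0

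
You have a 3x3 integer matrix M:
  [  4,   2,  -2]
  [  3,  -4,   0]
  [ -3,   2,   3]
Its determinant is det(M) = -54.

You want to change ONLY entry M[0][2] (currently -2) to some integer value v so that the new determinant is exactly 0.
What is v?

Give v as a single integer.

Answer: -11

Derivation:
det is linear in entry M[0][2]: det = old_det + (v - -2) * C_02
Cofactor C_02 = -6
Want det = 0: -54 + (v - -2) * -6 = 0
  (v - -2) = 54 / -6 = -9
  v = -2 + (-9) = -11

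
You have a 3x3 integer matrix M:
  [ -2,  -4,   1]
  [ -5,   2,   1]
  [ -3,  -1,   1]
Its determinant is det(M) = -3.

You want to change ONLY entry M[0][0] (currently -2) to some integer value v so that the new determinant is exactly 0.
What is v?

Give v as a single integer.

det is linear in entry M[0][0]: det = old_det + (v - -2) * C_00
Cofactor C_00 = 3
Want det = 0: -3 + (v - -2) * 3 = 0
  (v - -2) = 3 / 3 = 1
  v = -2 + (1) = -1

Answer: -1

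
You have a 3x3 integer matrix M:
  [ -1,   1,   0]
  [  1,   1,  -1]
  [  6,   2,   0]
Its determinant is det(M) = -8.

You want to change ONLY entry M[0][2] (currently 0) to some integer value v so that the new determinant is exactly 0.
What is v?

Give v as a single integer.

det is linear in entry M[0][2]: det = old_det + (v - 0) * C_02
Cofactor C_02 = -4
Want det = 0: -8 + (v - 0) * -4 = 0
  (v - 0) = 8 / -4 = -2
  v = 0 + (-2) = -2

Answer: -2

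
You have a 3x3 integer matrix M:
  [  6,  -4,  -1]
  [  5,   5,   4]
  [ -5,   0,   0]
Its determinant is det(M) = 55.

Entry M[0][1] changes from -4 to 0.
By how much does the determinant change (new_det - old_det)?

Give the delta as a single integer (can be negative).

Answer: -80

Derivation:
Cofactor C_01 = -20
Entry delta = 0 - -4 = 4
Det delta = entry_delta * cofactor = 4 * -20 = -80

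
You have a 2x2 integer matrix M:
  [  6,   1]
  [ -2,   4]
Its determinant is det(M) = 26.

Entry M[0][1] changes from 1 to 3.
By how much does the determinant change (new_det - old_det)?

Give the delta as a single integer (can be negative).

Answer: 4

Derivation:
Cofactor C_01 = 2
Entry delta = 3 - 1 = 2
Det delta = entry_delta * cofactor = 2 * 2 = 4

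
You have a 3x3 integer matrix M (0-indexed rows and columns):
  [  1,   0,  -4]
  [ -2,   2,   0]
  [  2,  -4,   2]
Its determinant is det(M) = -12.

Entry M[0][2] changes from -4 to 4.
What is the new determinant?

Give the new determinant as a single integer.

det is linear in row 0: changing M[0][2] by delta changes det by delta * cofactor(0,2).
Cofactor C_02 = (-1)^(0+2) * minor(0,2) = 4
Entry delta = 4 - -4 = 8
Det delta = 8 * 4 = 32
New det = -12 + 32 = 20

Answer: 20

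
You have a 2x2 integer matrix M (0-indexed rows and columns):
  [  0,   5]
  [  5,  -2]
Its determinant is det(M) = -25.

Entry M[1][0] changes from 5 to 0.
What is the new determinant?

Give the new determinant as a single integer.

Answer: 0

Derivation:
det is linear in row 1: changing M[1][0] by delta changes det by delta * cofactor(1,0).
Cofactor C_10 = (-1)^(1+0) * minor(1,0) = -5
Entry delta = 0 - 5 = -5
Det delta = -5 * -5 = 25
New det = -25 + 25 = 0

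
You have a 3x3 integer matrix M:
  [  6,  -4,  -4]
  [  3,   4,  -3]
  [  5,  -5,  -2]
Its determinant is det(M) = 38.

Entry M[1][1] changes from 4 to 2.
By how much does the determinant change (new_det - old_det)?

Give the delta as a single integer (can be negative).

Cofactor C_11 = 8
Entry delta = 2 - 4 = -2
Det delta = entry_delta * cofactor = -2 * 8 = -16

Answer: -16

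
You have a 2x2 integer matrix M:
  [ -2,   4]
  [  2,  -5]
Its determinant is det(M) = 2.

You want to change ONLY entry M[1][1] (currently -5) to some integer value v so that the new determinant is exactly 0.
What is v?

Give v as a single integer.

det is linear in entry M[1][1]: det = old_det + (v - -5) * C_11
Cofactor C_11 = -2
Want det = 0: 2 + (v - -5) * -2 = 0
  (v - -5) = -2 / -2 = 1
  v = -5 + (1) = -4

Answer: -4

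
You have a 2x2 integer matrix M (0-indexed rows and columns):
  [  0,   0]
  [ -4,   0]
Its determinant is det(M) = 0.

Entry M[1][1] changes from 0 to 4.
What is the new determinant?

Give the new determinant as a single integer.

det is linear in row 1: changing M[1][1] by delta changes det by delta * cofactor(1,1).
Cofactor C_11 = (-1)^(1+1) * minor(1,1) = 0
Entry delta = 4 - 0 = 4
Det delta = 4 * 0 = 0
New det = 0 + 0 = 0

Answer: 0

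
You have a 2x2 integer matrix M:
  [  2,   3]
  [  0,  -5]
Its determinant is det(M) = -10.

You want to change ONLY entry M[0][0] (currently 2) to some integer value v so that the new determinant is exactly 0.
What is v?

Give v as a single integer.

det is linear in entry M[0][0]: det = old_det + (v - 2) * C_00
Cofactor C_00 = -5
Want det = 0: -10 + (v - 2) * -5 = 0
  (v - 2) = 10 / -5 = -2
  v = 2 + (-2) = 0

Answer: 0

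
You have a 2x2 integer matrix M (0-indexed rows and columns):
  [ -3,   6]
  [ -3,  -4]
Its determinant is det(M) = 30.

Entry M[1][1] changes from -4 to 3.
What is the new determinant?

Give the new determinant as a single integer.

det is linear in row 1: changing M[1][1] by delta changes det by delta * cofactor(1,1).
Cofactor C_11 = (-1)^(1+1) * minor(1,1) = -3
Entry delta = 3 - -4 = 7
Det delta = 7 * -3 = -21
New det = 30 + -21 = 9

Answer: 9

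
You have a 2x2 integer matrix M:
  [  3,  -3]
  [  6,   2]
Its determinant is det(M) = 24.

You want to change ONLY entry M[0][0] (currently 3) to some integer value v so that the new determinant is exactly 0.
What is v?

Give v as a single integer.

det is linear in entry M[0][0]: det = old_det + (v - 3) * C_00
Cofactor C_00 = 2
Want det = 0: 24 + (v - 3) * 2 = 0
  (v - 3) = -24 / 2 = -12
  v = 3 + (-12) = -9

Answer: -9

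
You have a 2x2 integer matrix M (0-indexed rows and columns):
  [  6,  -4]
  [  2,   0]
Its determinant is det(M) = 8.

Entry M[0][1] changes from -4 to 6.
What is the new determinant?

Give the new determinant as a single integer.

det is linear in row 0: changing M[0][1] by delta changes det by delta * cofactor(0,1).
Cofactor C_01 = (-1)^(0+1) * minor(0,1) = -2
Entry delta = 6 - -4 = 10
Det delta = 10 * -2 = -20
New det = 8 + -20 = -12

Answer: -12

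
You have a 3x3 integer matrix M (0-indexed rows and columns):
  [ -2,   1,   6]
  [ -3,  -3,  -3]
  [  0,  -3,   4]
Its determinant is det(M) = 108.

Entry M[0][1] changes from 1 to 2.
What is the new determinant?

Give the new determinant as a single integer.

det is linear in row 0: changing M[0][1] by delta changes det by delta * cofactor(0,1).
Cofactor C_01 = (-1)^(0+1) * minor(0,1) = 12
Entry delta = 2 - 1 = 1
Det delta = 1 * 12 = 12
New det = 108 + 12 = 120

Answer: 120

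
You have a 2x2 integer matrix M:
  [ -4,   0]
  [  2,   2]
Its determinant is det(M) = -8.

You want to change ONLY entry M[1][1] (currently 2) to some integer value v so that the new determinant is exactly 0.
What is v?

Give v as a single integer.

Answer: 0

Derivation:
det is linear in entry M[1][1]: det = old_det + (v - 2) * C_11
Cofactor C_11 = -4
Want det = 0: -8 + (v - 2) * -4 = 0
  (v - 2) = 8 / -4 = -2
  v = 2 + (-2) = 0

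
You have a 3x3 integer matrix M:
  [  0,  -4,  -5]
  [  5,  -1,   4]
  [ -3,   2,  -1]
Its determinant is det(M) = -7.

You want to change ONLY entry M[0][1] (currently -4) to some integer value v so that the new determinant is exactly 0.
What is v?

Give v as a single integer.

det is linear in entry M[0][1]: det = old_det + (v - -4) * C_01
Cofactor C_01 = -7
Want det = 0: -7 + (v - -4) * -7 = 0
  (v - -4) = 7 / -7 = -1
  v = -4 + (-1) = -5

Answer: -5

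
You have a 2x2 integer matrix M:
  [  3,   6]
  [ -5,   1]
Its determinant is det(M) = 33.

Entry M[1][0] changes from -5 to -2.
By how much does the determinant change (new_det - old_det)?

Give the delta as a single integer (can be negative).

Answer: -18

Derivation:
Cofactor C_10 = -6
Entry delta = -2 - -5 = 3
Det delta = entry_delta * cofactor = 3 * -6 = -18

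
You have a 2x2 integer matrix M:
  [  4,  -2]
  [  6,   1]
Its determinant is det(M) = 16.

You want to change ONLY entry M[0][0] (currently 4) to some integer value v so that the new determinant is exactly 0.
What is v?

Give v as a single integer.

det is linear in entry M[0][0]: det = old_det + (v - 4) * C_00
Cofactor C_00 = 1
Want det = 0: 16 + (v - 4) * 1 = 0
  (v - 4) = -16 / 1 = -16
  v = 4 + (-16) = -12

Answer: -12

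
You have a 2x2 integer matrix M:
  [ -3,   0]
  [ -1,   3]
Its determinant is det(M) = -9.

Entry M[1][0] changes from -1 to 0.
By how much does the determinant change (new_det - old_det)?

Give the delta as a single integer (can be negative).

Cofactor C_10 = 0
Entry delta = 0 - -1 = 1
Det delta = entry_delta * cofactor = 1 * 0 = 0

Answer: 0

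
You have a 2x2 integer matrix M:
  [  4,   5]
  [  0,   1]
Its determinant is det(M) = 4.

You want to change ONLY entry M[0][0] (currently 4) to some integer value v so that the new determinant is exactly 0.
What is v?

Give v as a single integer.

Answer: 0

Derivation:
det is linear in entry M[0][0]: det = old_det + (v - 4) * C_00
Cofactor C_00 = 1
Want det = 0: 4 + (v - 4) * 1 = 0
  (v - 4) = -4 / 1 = -4
  v = 4 + (-4) = 0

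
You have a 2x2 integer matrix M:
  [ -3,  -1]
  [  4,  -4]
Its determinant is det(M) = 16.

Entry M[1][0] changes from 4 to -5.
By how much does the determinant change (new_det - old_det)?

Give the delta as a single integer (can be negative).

Cofactor C_10 = 1
Entry delta = -5 - 4 = -9
Det delta = entry_delta * cofactor = -9 * 1 = -9

Answer: -9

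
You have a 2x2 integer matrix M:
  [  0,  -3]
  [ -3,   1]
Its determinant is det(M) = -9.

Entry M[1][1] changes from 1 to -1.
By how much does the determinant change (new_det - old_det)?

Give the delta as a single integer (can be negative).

Cofactor C_11 = 0
Entry delta = -1 - 1 = -2
Det delta = entry_delta * cofactor = -2 * 0 = 0

Answer: 0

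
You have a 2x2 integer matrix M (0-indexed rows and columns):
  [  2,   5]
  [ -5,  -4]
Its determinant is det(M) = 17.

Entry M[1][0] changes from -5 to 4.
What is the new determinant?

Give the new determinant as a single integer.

Answer: -28

Derivation:
det is linear in row 1: changing M[1][0] by delta changes det by delta * cofactor(1,0).
Cofactor C_10 = (-1)^(1+0) * minor(1,0) = -5
Entry delta = 4 - -5 = 9
Det delta = 9 * -5 = -45
New det = 17 + -45 = -28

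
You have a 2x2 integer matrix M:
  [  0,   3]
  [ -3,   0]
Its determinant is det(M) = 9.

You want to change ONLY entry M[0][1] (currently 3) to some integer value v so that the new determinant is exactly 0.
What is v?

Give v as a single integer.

Answer: 0

Derivation:
det is linear in entry M[0][1]: det = old_det + (v - 3) * C_01
Cofactor C_01 = 3
Want det = 0: 9 + (v - 3) * 3 = 0
  (v - 3) = -9 / 3 = -3
  v = 3 + (-3) = 0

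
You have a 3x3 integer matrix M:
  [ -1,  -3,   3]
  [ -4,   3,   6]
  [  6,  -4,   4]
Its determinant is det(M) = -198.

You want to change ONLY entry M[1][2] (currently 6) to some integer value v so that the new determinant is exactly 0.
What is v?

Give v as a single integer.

Answer: -3

Derivation:
det is linear in entry M[1][2]: det = old_det + (v - 6) * C_12
Cofactor C_12 = -22
Want det = 0: -198 + (v - 6) * -22 = 0
  (v - 6) = 198 / -22 = -9
  v = 6 + (-9) = -3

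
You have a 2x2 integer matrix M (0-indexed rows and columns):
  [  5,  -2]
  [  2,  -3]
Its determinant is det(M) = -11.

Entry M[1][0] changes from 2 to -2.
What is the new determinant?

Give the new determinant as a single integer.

Answer: -19

Derivation:
det is linear in row 1: changing M[1][0] by delta changes det by delta * cofactor(1,0).
Cofactor C_10 = (-1)^(1+0) * minor(1,0) = 2
Entry delta = -2 - 2 = -4
Det delta = -4 * 2 = -8
New det = -11 + -8 = -19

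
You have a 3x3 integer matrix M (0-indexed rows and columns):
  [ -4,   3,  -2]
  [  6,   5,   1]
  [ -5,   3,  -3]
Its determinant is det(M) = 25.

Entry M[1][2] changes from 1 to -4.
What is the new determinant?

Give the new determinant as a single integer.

det is linear in row 1: changing M[1][2] by delta changes det by delta * cofactor(1,2).
Cofactor C_12 = (-1)^(1+2) * minor(1,2) = -3
Entry delta = -4 - 1 = -5
Det delta = -5 * -3 = 15
New det = 25 + 15 = 40

Answer: 40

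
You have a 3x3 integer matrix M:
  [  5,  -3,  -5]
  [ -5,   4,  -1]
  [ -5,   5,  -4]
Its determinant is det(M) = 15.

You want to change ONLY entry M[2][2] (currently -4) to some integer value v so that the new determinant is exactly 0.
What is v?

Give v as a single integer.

Answer: -7

Derivation:
det is linear in entry M[2][2]: det = old_det + (v - -4) * C_22
Cofactor C_22 = 5
Want det = 0: 15 + (v - -4) * 5 = 0
  (v - -4) = -15 / 5 = -3
  v = -4 + (-3) = -7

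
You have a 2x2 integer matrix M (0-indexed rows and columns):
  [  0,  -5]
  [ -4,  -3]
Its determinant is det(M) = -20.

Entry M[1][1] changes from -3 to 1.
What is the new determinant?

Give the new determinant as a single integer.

Answer: -20

Derivation:
det is linear in row 1: changing M[1][1] by delta changes det by delta * cofactor(1,1).
Cofactor C_11 = (-1)^(1+1) * minor(1,1) = 0
Entry delta = 1 - -3 = 4
Det delta = 4 * 0 = 0
New det = -20 + 0 = -20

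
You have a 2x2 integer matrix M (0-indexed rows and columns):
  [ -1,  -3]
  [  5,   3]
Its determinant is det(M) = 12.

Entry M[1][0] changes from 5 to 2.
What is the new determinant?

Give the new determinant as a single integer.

det is linear in row 1: changing M[1][0] by delta changes det by delta * cofactor(1,0).
Cofactor C_10 = (-1)^(1+0) * minor(1,0) = 3
Entry delta = 2 - 5 = -3
Det delta = -3 * 3 = -9
New det = 12 + -9 = 3

Answer: 3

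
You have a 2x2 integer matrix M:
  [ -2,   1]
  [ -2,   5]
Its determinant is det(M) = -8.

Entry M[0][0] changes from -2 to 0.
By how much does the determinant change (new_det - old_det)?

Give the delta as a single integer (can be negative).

Answer: 10

Derivation:
Cofactor C_00 = 5
Entry delta = 0 - -2 = 2
Det delta = entry_delta * cofactor = 2 * 5 = 10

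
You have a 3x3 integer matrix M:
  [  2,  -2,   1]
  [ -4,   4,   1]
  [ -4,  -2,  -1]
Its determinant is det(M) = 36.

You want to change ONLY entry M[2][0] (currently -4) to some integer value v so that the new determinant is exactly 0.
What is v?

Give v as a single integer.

det is linear in entry M[2][0]: det = old_det + (v - -4) * C_20
Cofactor C_20 = -6
Want det = 0: 36 + (v - -4) * -6 = 0
  (v - -4) = -36 / -6 = 6
  v = -4 + (6) = 2

Answer: 2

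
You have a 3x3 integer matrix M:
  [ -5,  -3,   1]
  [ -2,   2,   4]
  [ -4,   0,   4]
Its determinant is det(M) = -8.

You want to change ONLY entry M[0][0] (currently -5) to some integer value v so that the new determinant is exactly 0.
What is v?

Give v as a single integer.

det is linear in entry M[0][0]: det = old_det + (v - -5) * C_00
Cofactor C_00 = 8
Want det = 0: -8 + (v - -5) * 8 = 0
  (v - -5) = 8 / 8 = 1
  v = -5 + (1) = -4

Answer: -4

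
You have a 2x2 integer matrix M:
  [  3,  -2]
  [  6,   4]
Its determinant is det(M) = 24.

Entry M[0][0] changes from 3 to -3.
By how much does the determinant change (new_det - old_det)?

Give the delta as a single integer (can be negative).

Answer: -24

Derivation:
Cofactor C_00 = 4
Entry delta = -3 - 3 = -6
Det delta = entry_delta * cofactor = -6 * 4 = -24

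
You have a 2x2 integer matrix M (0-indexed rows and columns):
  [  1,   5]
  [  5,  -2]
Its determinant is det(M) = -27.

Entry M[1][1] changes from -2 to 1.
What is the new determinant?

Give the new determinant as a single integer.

Answer: -24

Derivation:
det is linear in row 1: changing M[1][1] by delta changes det by delta * cofactor(1,1).
Cofactor C_11 = (-1)^(1+1) * minor(1,1) = 1
Entry delta = 1 - -2 = 3
Det delta = 3 * 1 = 3
New det = -27 + 3 = -24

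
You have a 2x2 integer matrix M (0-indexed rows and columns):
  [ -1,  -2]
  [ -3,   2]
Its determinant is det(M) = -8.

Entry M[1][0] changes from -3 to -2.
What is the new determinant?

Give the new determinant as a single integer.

Answer: -6

Derivation:
det is linear in row 1: changing M[1][0] by delta changes det by delta * cofactor(1,0).
Cofactor C_10 = (-1)^(1+0) * minor(1,0) = 2
Entry delta = -2 - -3 = 1
Det delta = 1 * 2 = 2
New det = -8 + 2 = -6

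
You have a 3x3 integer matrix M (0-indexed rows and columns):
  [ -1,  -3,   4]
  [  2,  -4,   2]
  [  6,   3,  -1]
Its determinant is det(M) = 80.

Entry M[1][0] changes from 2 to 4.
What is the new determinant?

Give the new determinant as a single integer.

det is linear in row 1: changing M[1][0] by delta changes det by delta * cofactor(1,0).
Cofactor C_10 = (-1)^(1+0) * minor(1,0) = 9
Entry delta = 4 - 2 = 2
Det delta = 2 * 9 = 18
New det = 80 + 18 = 98

Answer: 98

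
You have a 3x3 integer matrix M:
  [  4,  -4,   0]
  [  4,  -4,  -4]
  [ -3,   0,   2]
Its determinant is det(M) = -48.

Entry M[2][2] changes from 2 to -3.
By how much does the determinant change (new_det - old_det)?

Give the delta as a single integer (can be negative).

Answer: 0

Derivation:
Cofactor C_22 = 0
Entry delta = -3 - 2 = -5
Det delta = entry_delta * cofactor = -5 * 0 = 0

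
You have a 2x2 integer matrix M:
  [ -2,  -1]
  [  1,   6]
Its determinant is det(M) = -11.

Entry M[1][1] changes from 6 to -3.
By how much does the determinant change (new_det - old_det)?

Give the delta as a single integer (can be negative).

Cofactor C_11 = -2
Entry delta = -3 - 6 = -9
Det delta = entry_delta * cofactor = -9 * -2 = 18

Answer: 18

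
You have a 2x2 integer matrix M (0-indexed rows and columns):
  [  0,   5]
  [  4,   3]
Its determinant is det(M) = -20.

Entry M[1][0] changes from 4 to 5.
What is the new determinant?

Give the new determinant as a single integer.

Answer: -25

Derivation:
det is linear in row 1: changing M[1][0] by delta changes det by delta * cofactor(1,0).
Cofactor C_10 = (-1)^(1+0) * minor(1,0) = -5
Entry delta = 5 - 4 = 1
Det delta = 1 * -5 = -5
New det = -20 + -5 = -25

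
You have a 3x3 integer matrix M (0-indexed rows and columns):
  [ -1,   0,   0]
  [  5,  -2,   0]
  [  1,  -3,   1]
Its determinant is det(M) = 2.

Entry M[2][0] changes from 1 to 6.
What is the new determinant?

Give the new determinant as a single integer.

Answer: 2

Derivation:
det is linear in row 2: changing M[2][0] by delta changes det by delta * cofactor(2,0).
Cofactor C_20 = (-1)^(2+0) * minor(2,0) = 0
Entry delta = 6 - 1 = 5
Det delta = 5 * 0 = 0
New det = 2 + 0 = 2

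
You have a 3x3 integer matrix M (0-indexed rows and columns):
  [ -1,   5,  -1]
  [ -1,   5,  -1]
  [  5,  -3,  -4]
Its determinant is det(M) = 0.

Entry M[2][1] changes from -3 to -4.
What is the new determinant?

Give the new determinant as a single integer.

det is linear in row 2: changing M[2][1] by delta changes det by delta * cofactor(2,1).
Cofactor C_21 = (-1)^(2+1) * minor(2,1) = 0
Entry delta = -4 - -3 = -1
Det delta = -1 * 0 = 0
New det = 0 + 0 = 0

Answer: 0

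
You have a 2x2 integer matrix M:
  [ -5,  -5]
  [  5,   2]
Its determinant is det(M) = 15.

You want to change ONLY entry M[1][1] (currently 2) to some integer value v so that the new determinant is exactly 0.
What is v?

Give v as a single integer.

det is linear in entry M[1][1]: det = old_det + (v - 2) * C_11
Cofactor C_11 = -5
Want det = 0: 15 + (v - 2) * -5 = 0
  (v - 2) = -15 / -5 = 3
  v = 2 + (3) = 5

Answer: 5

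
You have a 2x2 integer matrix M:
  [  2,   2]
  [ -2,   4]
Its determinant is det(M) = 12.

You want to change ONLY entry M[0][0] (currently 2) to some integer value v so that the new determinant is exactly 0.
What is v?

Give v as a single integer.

det is linear in entry M[0][0]: det = old_det + (v - 2) * C_00
Cofactor C_00 = 4
Want det = 0: 12 + (v - 2) * 4 = 0
  (v - 2) = -12 / 4 = -3
  v = 2 + (-3) = -1

Answer: -1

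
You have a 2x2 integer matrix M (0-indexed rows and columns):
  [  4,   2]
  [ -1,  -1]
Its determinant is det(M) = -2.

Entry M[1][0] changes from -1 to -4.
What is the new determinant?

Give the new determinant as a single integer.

det is linear in row 1: changing M[1][0] by delta changes det by delta * cofactor(1,0).
Cofactor C_10 = (-1)^(1+0) * minor(1,0) = -2
Entry delta = -4 - -1 = -3
Det delta = -3 * -2 = 6
New det = -2 + 6 = 4

Answer: 4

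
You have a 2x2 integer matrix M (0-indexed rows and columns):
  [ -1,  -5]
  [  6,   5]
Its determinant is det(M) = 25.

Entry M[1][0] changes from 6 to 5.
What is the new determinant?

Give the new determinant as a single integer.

det is linear in row 1: changing M[1][0] by delta changes det by delta * cofactor(1,0).
Cofactor C_10 = (-1)^(1+0) * minor(1,0) = 5
Entry delta = 5 - 6 = -1
Det delta = -1 * 5 = -5
New det = 25 + -5 = 20

Answer: 20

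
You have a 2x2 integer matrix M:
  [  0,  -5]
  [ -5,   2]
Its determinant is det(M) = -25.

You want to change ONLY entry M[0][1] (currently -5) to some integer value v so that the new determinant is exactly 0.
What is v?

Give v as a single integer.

Answer: 0

Derivation:
det is linear in entry M[0][1]: det = old_det + (v - -5) * C_01
Cofactor C_01 = 5
Want det = 0: -25 + (v - -5) * 5 = 0
  (v - -5) = 25 / 5 = 5
  v = -5 + (5) = 0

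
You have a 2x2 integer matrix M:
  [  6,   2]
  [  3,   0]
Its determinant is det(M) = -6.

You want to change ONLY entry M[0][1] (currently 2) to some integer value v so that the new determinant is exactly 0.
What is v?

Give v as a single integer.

det is linear in entry M[0][1]: det = old_det + (v - 2) * C_01
Cofactor C_01 = -3
Want det = 0: -6 + (v - 2) * -3 = 0
  (v - 2) = 6 / -3 = -2
  v = 2 + (-2) = 0

Answer: 0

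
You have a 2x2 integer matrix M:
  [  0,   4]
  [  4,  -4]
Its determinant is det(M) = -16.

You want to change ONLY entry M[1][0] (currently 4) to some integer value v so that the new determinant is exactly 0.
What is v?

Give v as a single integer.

det is linear in entry M[1][0]: det = old_det + (v - 4) * C_10
Cofactor C_10 = -4
Want det = 0: -16 + (v - 4) * -4 = 0
  (v - 4) = 16 / -4 = -4
  v = 4 + (-4) = 0

Answer: 0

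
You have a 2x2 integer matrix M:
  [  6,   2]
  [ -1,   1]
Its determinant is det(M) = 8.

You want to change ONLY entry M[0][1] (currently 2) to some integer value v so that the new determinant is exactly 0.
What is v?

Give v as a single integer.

Answer: -6

Derivation:
det is linear in entry M[0][1]: det = old_det + (v - 2) * C_01
Cofactor C_01 = 1
Want det = 0: 8 + (v - 2) * 1 = 0
  (v - 2) = -8 / 1 = -8
  v = 2 + (-8) = -6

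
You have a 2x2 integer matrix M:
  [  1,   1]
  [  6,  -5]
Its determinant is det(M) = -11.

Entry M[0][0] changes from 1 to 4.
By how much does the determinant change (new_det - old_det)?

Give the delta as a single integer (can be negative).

Cofactor C_00 = -5
Entry delta = 4 - 1 = 3
Det delta = entry_delta * cofactor = 3 * -5 = -15

Answer: -15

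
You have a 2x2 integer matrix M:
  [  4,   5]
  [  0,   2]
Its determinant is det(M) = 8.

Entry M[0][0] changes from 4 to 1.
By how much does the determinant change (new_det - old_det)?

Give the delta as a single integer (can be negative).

Cofactor C_00 = 2
Entry delta = 1 - 4 = -3
Det delta = entry_delta * cofactor = -3 * 2 = -6

Answer: -6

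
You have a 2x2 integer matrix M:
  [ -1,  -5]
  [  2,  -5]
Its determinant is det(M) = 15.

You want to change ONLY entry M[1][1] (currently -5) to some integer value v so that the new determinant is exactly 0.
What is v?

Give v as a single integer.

Answer: 10

Derivation:
det is linear in entry M[1][1]: det = old_det + (v - -5) * C_11
Cofactor C_11 = -1
Want det = 0: 15 + (v - -5) * -1 = 0
  (v - -5) = -15 / -1 = 15
  v = -5 + (15) = 10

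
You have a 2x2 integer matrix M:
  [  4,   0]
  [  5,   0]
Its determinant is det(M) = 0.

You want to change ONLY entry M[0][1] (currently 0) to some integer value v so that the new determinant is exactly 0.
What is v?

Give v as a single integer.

det is linear in entry M[0][1]: det = old_det + (v - 0) * C_01
Cofactor C_01 = -5
Want det = 0: 0 + (v - 0) * -5 = 0
  (v - 0) = 0 / -5 = 0
  v = 0 + (0) = 0

Answer: 0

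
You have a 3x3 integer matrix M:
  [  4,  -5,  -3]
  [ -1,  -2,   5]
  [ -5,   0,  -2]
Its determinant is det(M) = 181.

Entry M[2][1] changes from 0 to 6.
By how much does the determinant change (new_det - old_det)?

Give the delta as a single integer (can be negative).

Cofactor C_21 = -17
Entry delta = 6 - 0 = 6
Det delta = entry_delta * cofactor = 6 * -17 = -102

Answer: -102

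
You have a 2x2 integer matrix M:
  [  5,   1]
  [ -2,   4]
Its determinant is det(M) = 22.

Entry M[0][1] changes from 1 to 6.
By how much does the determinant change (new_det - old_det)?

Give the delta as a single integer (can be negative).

Cofactor C_01 = 2
Entry delta = 6 - 1 = 5
Det delta = entry_delta * cofactor = 5 * 2 = 10

Answer: 10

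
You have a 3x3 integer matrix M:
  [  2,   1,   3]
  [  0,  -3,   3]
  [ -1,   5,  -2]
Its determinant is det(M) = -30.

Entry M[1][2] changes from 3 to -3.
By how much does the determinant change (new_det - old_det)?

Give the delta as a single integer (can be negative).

Answer: 66

Derivation:
Cofactor C_12 = -11
Entry delta = -3 - 3 = -6
Det delta = entry_delta * cofactor = -6 * -11 = 66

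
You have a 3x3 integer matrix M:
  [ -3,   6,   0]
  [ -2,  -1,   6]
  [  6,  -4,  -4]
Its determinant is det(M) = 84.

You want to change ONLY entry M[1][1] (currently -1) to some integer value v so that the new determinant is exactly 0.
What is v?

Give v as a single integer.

Answer: -8

Derivation:
det is linear in entry M[1][1]: det = old_det + (v - -1) * C_11
Cofactor C_11 = 12
Want det = 0: 84 + (v - -1) * 12 = 0
  (v - -1) = -84 / 12 = -7
  v = -1 + (-7) = -8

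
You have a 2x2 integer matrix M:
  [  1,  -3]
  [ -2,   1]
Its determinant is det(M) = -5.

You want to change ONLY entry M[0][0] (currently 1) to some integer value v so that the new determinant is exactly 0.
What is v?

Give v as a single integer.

Answer: 6

Derivation:
det is linear in entry M[0][0]: det = old_det + (v - 1) * C_00
Cofactor C_00 = 1
Want det = 0: -5 + (v - 1) * 1 = 0
  (v - 1) = 5 / 1 = 5
  v = 1 + (5) = 6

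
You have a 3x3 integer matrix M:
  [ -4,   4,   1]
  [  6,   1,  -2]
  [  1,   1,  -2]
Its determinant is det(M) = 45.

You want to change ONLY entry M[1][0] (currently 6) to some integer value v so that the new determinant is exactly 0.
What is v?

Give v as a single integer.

det is linear in entry M[1][0]: det = old_det + (v - 6) * C_10
Cofactor C_10 = 9
Want det = 0: 45 + (v - 6) * 9 = 0
  (v - 6) = -45 / 9 = -5
  v = 6 + (-5) = 1

Answer: 1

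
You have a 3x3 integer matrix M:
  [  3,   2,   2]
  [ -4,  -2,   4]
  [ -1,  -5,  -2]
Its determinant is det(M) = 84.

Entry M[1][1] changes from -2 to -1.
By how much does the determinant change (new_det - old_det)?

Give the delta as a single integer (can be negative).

Cofactor C_11 = -4
Entry delta = -1 - -2 = 1
Det delta = entry_delta * cofactor = 1 * -4 = -4

Answer: -4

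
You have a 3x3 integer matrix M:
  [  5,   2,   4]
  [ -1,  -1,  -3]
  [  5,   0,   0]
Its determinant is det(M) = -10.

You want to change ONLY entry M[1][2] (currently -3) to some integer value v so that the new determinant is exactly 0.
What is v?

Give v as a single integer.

Answer: -2

Derivation:
det is linear in entry M[1][2]: det = old_det + (v - -3) * C_12
Cofactor C_12 = 10
Want det = 0: -10 + (v - -3) * 10 = 0
  (v - -3) = 10 / 10 = 1
  v = -3 + (1) = -2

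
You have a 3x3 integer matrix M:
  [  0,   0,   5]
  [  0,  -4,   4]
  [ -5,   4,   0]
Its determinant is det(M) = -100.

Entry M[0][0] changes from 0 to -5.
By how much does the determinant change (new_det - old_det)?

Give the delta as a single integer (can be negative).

Answer: 80

Derivation:
Cofactor C_00 = -16
Entry delta = -5 - 0 = -5
Det delta = entry_delta * cofactor = -5 * -16 = 80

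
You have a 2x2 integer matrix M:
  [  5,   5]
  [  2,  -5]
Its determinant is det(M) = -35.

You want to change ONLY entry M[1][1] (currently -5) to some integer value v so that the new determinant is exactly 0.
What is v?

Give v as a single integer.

Answer: 2

Derivation:
det is linear in entry M[1][1]: det = old_det + (v - -5) * C_11
Cofactor C_11 = 5
Want det = 0: -35 + (v - -5) * 5 = 0
  (v - -5) = 35 / 5 = 7
  v = -5 + (7) = 2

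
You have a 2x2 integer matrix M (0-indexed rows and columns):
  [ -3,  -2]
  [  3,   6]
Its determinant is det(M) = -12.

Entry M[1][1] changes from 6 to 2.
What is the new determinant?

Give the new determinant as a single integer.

det is linear in row 1: changing M[1][1] by delta changes det by delta * cofactor(1,1).
Cofactor C_11 = (-1)^(1+1) * minor(1,1) = -3
Entry delta = 2 - 6 = -4
Det delta = -4 * -3 = 12
New det = -12 + 12 = 0

Answer: 0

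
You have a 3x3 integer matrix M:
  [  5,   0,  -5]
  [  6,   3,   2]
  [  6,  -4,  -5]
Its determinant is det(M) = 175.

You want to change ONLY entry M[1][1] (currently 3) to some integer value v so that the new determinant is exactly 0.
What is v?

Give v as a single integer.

Answer: -32

Derivation:
det is linear in entry M[1][1]: det = old_det + (v - 3) * C_11
Cofactor C_11 = 5
Want det = 0: 175 + (v - 3) * 5 = 0
  (v - 3) = -175 / 5 = -35
  v = 3 + (-35) = -32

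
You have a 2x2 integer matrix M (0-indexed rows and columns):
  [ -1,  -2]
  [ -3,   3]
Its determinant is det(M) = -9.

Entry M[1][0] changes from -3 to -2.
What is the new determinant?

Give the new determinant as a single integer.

det is linear in row 1: changing M[1][0] by delta changes det by delta * cofactor(1,0).
Cofactor C_10 = (-1)^(1+0) * minor(1,0) = 2
Entry delta = -2 - -3 = 1
Det delta = 1 * 2 = 2
New det = -9 + 2 = -7

Answer: -7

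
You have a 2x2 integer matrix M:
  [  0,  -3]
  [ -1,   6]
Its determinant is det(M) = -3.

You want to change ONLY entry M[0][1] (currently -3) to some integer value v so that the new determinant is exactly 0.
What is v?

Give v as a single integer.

det is linear in entry M[0][1]: det = old_det + (v - -3) * C_01
Cofactor C_01 = 1
Want det = 0: -3 + (v - -3) * 1 = 0
  (v - -3) = 3 / 1 = 3
  v = -3 + (3) = 0

Answer: 0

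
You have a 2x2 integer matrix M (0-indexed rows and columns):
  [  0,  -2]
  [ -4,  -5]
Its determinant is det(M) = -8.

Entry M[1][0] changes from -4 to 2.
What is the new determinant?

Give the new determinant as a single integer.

det is linear in row 1: changing M[1][0] by delta changes det by delta * cofactor(1,0).
Cofactor C_10 = (-1)^(1+0) * minor(1,0) = 2
Entry delta = 2 - -4 = 6
Det delta = 6 * 2 = 12
New det = -8 + 12 = 4

Answer: 4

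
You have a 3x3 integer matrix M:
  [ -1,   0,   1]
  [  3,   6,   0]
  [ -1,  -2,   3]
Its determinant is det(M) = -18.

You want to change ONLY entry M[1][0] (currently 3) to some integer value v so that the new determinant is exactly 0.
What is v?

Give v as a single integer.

Answer: -6

Derivation:
det is linear in entry M[1][0]: det = old_det + (v - 3) * C_10
Cofactor C_10 = -2
Want det = 0: -18 + (v - 3) * -2 = 0
  (v - 3) = 18 / -2 = -9
  v = 3 + (-9) = -6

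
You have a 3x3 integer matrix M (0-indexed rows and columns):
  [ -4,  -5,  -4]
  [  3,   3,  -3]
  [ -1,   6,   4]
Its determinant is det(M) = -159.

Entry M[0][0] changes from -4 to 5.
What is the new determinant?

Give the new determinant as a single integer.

det is linear in row 0: changing M[0][0] by delta changes det by delta * cofactor(0,0).
Cofactor C_00 = (-1)^(0+0) * minor(0,0) = 30
Entry delta = 5 - -4 = 9
Det delta = 9 * 30 = 270
New det = -159 + 270 = 111

Answer: 111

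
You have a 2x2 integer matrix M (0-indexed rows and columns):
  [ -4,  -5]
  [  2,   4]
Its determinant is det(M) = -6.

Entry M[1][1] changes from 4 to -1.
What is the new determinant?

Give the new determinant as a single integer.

Answer: 14

Derivation:
det is linear in row 1: changing M[1][1] by delta changes det by delta * cofactor(1,1).
Cofactor C_11 = (-1)^(1+1) * minor(1,1) = -4
Entry delta = -1 - 4 = -5
Det delta = -5 * -4 = 20
New det = -6 + 20 = 14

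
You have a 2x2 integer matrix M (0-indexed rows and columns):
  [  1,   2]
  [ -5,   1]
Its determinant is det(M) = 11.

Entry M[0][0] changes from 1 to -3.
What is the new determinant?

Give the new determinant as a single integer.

Answer: 7

Derivation:
det is linear in row 0: changing M[0][0] by delta changes det by delta * cofactor(0,0).
Cofactor C_00 = (-1)^(0+0) * minor(0,0) = 1
Entry delta = -3 - 1 = -4
Det delta = -4 * 1 = -4
New det = 11 + -4 = 7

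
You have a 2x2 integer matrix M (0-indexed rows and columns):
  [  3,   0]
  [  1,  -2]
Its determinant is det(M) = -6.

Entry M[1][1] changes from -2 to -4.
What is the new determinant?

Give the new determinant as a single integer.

Answer: -12

Derivation:
det is linear in row 1: changing M[1][1] by delta changes det by delta * cofactor(1,1).
Cofactor C_11 = (-1)^(1+1) * minor(1,1) = 3
Entry delta = -4 - -2 = -2
Det delta = -2 * 3 = -6
New det = -6 + -6 = -12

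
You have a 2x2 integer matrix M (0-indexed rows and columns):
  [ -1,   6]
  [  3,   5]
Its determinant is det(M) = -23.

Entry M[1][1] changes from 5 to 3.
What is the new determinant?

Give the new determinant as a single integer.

det is linear in row 1: changing M[1][1] by delta changes det by delta * cofactor(1,1).
Cofactor C_11 = (-1)^(1+1) * minor(1,1) = -1
Entry delta = 3 - 5 = -2
Det delta = -2 * -1 = 2
New det = -23 + 2 = -21

Answer: -21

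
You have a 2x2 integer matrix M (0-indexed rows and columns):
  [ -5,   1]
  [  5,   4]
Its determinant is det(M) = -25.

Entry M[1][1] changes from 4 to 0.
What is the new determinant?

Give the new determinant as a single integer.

det is linear in row 1: changing M[1][1] by delta changes det by delta * cofactor(1,1).
Cofactor C_11 = (-1)^(1+1) * minor(1,1) = -5
Entry delta = 0 - 4 = -4
Det delta = -4 * -5 = 20
New det = -25 + 20 = -5

Answer: -5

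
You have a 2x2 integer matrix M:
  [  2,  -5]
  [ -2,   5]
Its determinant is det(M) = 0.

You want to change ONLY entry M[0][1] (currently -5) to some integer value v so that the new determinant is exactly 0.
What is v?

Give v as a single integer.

Answer: -5

Derivation:
det is linear in entry M[0][1]: det = old_det + (v - -5) * C_01
Cofactor C_01 = 2
Want det = 0: 0 + (v - -5) * 2 = 0
  (v - -5) = 0 / 2 = 0
  v = -5 + (0) = -5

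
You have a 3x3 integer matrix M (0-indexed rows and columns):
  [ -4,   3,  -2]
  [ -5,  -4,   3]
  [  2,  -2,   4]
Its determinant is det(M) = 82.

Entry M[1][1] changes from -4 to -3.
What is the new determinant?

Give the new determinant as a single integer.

det is linear in row 1: changing M[1][1] by delta changes det by delta * cofactor(1,1).
Cofactor C_11 = (-1)^(1+1) * minor(1,1) = -12
Entry delta = -3 - -4 = 1
Det delta = 1 * -12 = -12
New det = 82 + -12 = 70

Answer: 70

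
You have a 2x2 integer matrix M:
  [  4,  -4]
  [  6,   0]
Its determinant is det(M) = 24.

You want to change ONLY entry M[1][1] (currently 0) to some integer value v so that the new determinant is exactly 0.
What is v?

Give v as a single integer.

Answer: -6

Derivation:
det is linear in entry M[1][1]: det = old_det + (v - 0) * C_11
Cofactor C_11 = 4
Want det = 0: 24 + (v - 0) * 4 = 0
  (v - 0) = -24 / 4 = -6
  v = 0 + (-6) = -6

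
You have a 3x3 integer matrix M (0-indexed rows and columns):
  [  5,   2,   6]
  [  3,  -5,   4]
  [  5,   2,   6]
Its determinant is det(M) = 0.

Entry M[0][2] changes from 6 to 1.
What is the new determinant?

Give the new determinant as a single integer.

det is linear in row 0: changing M[0][2] by delta changes det by delta * cofactor(0,2).
Cofactor C_02 = (-1)^(0+2) * minor(0,2) = 31
Entry delta = 1 - 6 = -5
Det delta = -5 * 31 = -155
New det = 0 + -155 = -155

Answer: -155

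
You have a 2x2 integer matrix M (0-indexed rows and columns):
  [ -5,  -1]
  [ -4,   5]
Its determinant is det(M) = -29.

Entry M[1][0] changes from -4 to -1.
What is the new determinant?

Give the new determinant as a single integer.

det is linear in row 1: changing M[1][0] by delta changes det by delta * cofactor(1,0).
Cofactor C_10 = (-1)^(1+0) * minor(1,0) = 1
Entry delta = -1 - -4 = 3
Det delta = 3 * 1 = 3
New det = -29 + 3 = -26

Answer: -26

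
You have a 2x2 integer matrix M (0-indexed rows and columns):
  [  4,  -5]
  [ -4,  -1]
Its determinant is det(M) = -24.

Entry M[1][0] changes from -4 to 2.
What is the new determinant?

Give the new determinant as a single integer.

det is linear in row 1: changing M[1][0] by delta changes det by delta * cofactor(1,0).
Cofactor C_10 = (-1)^(1+0) * minor(1,0) = 5
Entry delta = 2 - -4 = 6
Det delta = 6 * 5 = 30
New det = -24 + 30 = 6

Answer: 6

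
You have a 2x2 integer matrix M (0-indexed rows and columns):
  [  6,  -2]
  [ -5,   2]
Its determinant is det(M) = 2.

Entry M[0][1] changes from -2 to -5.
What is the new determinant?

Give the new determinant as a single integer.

det is linear in row 0: changing M[0][1] by delta changes det by delta * cofactor(0,1).
Cofactor C_01 = (-1)^(0+1) * minor(0,1) = 5
Entry delta = -5 - -2 = -3
Det delta = -3 * 5 = -15
New det = 2 + -15 = -13

Answer: -13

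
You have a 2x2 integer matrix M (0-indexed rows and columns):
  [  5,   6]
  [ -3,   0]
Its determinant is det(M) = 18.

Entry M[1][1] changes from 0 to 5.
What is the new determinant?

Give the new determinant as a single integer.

det is linear in row 1: changing M[1][1] by delta changes det by delta * cofactor(1,1).
Cofactor C_11 = (-1)^(1+1) * minor(1,1) = 5
Entry delta = 5 - 0 = 5
Det delta = 5 * 5 = 25
New det = 18 + 25 = 43

Answer: 43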